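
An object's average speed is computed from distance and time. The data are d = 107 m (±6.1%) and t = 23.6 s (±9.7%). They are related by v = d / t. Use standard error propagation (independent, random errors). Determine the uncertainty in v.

Since v is a product/quotient, work with relative uncertainties:
  (1·δd/d)² = (1×0.0610)² = 0.00372;  (-1·δt/t)² = (-1×0.0970)² = 0.00941
δv/v = √(0.0131) = 0.115
v = 4.53 m/s, so δv = 0.115 × 4.53 = 0.520 m/s.

0.520 m/s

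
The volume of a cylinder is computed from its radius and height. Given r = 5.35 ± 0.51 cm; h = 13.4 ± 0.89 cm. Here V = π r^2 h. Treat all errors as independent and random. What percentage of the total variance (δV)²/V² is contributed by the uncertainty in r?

89.2%

(δV/V)² = (2·δr/r)² + (1·δh/h)²
  r term: (2×0.0953)² = 0.0363
  h term: (1×0.0664)² = 0.00441
Total = 0.0408. Share from r = 0.0363/0.0408 = 0.892.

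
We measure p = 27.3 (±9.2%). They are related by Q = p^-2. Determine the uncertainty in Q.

Q is a product of powers, so relative uncertainties combine in quadrature:
  (-2·δp/p)² = (-2×0.0920)² = 0.0339
δQ/Q = √(0.0339) = 0.184
Q = 0.00134, so δQ = 0.184 × 0.00134 = 0.000247.

0.000247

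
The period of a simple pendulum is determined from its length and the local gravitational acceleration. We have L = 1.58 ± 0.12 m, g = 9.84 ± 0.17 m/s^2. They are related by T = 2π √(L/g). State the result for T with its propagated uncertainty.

2.52 ± 0.0981 s

Each factor contributes (exponent × relative error)² to (δT/T)²:
  (½·δL/L)² = (0.5×0.0759)² = 0.00144;  (−½·δg/g)² = (-0.5×0.0173)² = 7.46e-05
δT/T = √(0.00152) = 0.0389
T = 2.52 s, so δT = 0.0389 × 2.52 = 0.0981 s.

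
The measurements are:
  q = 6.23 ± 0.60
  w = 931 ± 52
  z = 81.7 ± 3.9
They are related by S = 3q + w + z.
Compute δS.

52.2

Sums and differences: (δS)² = Σ (cᵢ δxᵢ)².
  (3·δq)² = 3.24;  (δw)² = 2700;  (δz)² = 15.2
δS = √(2720) = 52.2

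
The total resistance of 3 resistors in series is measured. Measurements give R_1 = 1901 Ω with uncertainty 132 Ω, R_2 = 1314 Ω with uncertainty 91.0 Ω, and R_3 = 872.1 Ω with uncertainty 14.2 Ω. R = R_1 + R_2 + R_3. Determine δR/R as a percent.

3.94%

Absolute uncertainties add in quadrature for a linear combination:
  (δR_1)² = 17400;  (δR_2)² = 8280;  (δR_3)² = 202
δR = √(25900) = 161 Ω
R = 4087 Ω, so δR/R = 161/4087 = 0.0394.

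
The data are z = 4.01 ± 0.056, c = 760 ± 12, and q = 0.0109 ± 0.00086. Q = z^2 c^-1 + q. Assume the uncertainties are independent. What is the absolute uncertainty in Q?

0.00110

Let p = z^2·c^-1 = 0.0212. δp/p = √((2·δz/z)² + (-1·δc/c)²) = √(0.000780 + 0.000249) = 0.0321, so δp = 0.000679.
Q = p + q: δQ = √(δp² + δq²) = √(4.61e-07 + 7.4e-07) = 0.00110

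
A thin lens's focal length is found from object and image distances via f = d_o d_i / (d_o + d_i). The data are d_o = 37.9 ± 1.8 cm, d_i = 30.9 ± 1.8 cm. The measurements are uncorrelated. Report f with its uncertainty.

∂f/∂d_o = (d_i/(d_o+d_i))² = 0.202;  ∂f/∂d_i = (d_o/(d_o+d_i))² = 0.303
δf = √((∂f/∂d_o · δd_o)² + (∂f/∂d_i · δd_i)²) = √(0.132 + 0.298) = 0.656 cm
f = 17.0 cm.

17.0 ± 0.656 cm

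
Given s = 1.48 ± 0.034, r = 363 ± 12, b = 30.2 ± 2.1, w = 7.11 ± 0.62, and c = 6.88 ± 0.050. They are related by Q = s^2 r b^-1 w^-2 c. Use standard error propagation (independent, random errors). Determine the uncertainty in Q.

0.703

Relative error in a monomial: (δQ/Q)² = Σ (nᵢ · δxᵢ/xᵢ)².
  (2·δs/s)² = (2×0.0230)² = 0.00211;  (1·δr/r)² = (1×0.0331)² = 0.00109;  (-1·δb/b)² = (-1×0.0695)² = 0.00484;  (-2·δw/w)² = (-2×0.0872)² = 0.0304;  (1·δc/c)² = (1×0.00727)² = 5.28e-05
δQ/Q = √(0.0385) = 0.196
Q = 3.58, so δQ = 0.196 × 3.58 = 0.703.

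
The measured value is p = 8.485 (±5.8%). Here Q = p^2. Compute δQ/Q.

Q ∝ p^2, so δQ/Q = |2| · δp/p = 2 × 0.0580 = 0.116.

0.116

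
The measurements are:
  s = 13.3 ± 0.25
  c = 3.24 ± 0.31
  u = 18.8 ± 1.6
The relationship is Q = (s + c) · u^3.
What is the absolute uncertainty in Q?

28200

Let w = s + c = 16.5. δw = √(δs² + δc²) = √(0.0625 + 0.0961) = 0.398, so δw/w = 0.0241.
Q is then a monomial in w, u:
δQ/Q = √((δw/w)² + (3·δu/u)²) = √(0.000580 + 0.0652) = 0.256
Q = 1.1e+05, so δQ = 0.256 × 1.1e+05 = 28200.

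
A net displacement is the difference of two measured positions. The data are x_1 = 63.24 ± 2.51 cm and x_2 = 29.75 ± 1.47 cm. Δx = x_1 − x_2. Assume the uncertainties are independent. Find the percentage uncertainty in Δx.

For a sum/difference, combine absolute errors in quadrature:
  (δx_1)² = 6.30;  (δx_2)² = 2.16
δΔx = √(8.46) = 2.91 cm
Δx = 33.49 cm, so δΔx/Δx = 2.91/33.49 = 0.0869.

8.69%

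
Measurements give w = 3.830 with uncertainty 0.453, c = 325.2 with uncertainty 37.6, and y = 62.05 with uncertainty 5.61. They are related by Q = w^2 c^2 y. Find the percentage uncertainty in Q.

Q is a product of powers, so relative uncertainties combine in quadrature:
  (2·δw/w)² = (2×0.118)² = 0.0560;  (2·δc/c)² = (2×0.116)² = 0.0535;  (1·δy/y)² = (1×0.0904)² = 0.00817
δQ/Q = √(0.118) = 0.343

34.3%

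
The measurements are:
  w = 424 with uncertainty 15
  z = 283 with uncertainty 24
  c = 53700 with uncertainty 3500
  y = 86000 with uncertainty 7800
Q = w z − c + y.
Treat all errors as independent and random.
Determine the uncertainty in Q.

14000

Let p = w·z = 1.2e+05. δp/p = √((1·δw/w)² + (1·δz/z)²) = √(0.00125 + 0.00719) = 0.0919, so δp = 11000.
Q = p − c + y: δQ = √(δp² + δc² + δy²) = √(1.22e+08 + 1.22e+07 + 6.08e+07) = 14000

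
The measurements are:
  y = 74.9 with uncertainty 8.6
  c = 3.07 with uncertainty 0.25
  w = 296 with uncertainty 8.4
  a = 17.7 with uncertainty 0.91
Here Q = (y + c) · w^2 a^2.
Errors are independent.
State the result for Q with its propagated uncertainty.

Let u = y + c = 78.0. δu = √(δy² + δc²) = √(74.0 + 0.0625) = 8.60, so δu/u = 0.110.
Q is then a monomial in u, w, a:
δQ/Q = √((δu/u)² + (2·δw/w)² + (2·δa/a)²) = √(0.0122 + 0.00322 + 0.0106) = 0.161
Q = 2.14e+09, so δQ = 0.161 × 2.14e+09 = 3.45e+08.

(2.14 ± 0.345) × 10^9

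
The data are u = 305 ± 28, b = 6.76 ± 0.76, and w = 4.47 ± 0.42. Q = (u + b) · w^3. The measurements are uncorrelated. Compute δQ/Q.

0.296

Let h = u + b = 312. δh = √(δu² + δb²) = √(784 + 0.578) = 28.0, so δh/h = 0.0898.
Q is then a monomial in h, w:
δQ/Q = √((δh/h)² + (3·δw/w)²) = √(0.00807 + 0.0795) = 0.296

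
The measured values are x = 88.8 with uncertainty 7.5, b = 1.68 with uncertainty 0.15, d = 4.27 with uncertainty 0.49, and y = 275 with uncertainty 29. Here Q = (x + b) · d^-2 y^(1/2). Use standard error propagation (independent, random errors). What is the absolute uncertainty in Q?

Let u = x + b = 90.5. δu = √(δx² + δb²) = √(56.2 + 0.0225) = 7.50, so δu/u = 0.0829.
Q is then a monomial in u, d, y:
δQ/Q = √((δu/u)² + (-2·δd/d)² + (½·δy/y)²) = √(0.00687 + 0.0527 + 0.00278) = 0.250
Q = 82.3, so δQ = 0.250 × 82.3 = 20.5.

20.5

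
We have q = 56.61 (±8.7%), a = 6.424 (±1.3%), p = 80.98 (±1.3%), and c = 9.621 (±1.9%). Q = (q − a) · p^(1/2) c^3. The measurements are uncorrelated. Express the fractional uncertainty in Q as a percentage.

Let u = q − a = 50.19. δu = √(δq² + δa²) = √(24.3 + 0.00697) = 4.93, so δu/u = 0.0982.
Q is then a monomial in u, p, c:
δQ/Q = √((δu/u)² + (½·δp/p)² + (3·δc/c)²) = √(0.00963 + 4.23e-05 + 0.00325) = 0.114

11.4%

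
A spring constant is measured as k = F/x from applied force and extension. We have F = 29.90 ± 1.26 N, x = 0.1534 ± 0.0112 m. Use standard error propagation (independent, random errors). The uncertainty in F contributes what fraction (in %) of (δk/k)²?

(δk/k)² = (1·δF/F)² + (-1·δx/x)²
  F term: (1×0.0421)² = 0.00178
  x term: (-1×0.0730)² = 0.00533
Total = 0.00711. Share from F = 0.00178/0.00711 = 0.250.

25.0%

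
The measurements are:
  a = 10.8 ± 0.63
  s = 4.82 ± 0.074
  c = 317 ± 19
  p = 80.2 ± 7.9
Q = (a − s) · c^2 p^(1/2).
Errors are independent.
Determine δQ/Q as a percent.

16.7%

Let u = a − s = 5.98. δu = √(δa² + δs²) = √(0.397 + 0.00548) = 0.634, so δu/u = 0.106.
Q is then a monomial in u, c, p:
δQ/Q = √((δu/u)² + (2·δc/c)² + (½·δp/p)²) = √(0.0113 + 0.0144 + 0.00243) = 0.167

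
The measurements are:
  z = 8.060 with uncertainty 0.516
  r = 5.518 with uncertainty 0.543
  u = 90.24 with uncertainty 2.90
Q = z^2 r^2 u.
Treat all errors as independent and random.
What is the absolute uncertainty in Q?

Products/powers → add relative errors in quadrature, weighted by exponent:
  (2·δz/z)² = (2×0.0640)² = 0.0164;  (2·δr/r)² = (2×0.0984)² = 0.0387;  (1·δu/u)² = (1×0.0321)² = 0.00103
δQ/Q = √(0.0562) = 0.237
Q = 178500, so δQ = 0.237 × 178500 = 42300.

42300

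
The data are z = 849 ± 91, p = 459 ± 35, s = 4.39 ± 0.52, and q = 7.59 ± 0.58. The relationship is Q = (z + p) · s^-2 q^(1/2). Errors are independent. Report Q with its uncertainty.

Let u = z + p = 1310. δu = √(δz² + δp²) = √(8280 + 1220) = 97.5, so δu/u = 0.0745.
Q is then a monomial in u, s, q:
δQ/Q = √((δu/u)² + (-2·δs/s)² + (½·δq/q)²) = √(0.00556 + 0.0561 + 0.00146) = 0.251
Q = 187, so δQ = 0.251 × 187 = 47.0.

187 ± 47.0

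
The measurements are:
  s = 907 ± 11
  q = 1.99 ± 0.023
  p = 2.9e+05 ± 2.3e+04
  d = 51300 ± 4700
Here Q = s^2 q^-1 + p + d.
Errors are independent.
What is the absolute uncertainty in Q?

Let w = s^2·q^-1 = 4.13e+05. δw/w = √((2·δs/s)² + (-1·δq/q)²) = √(0.000588 + 0.000134) = 0.0269, so δw = 11100.
Q = w + p + d: δQ = √(δw² + δp² + δd²) = √(1.23e+08 + 5.29e+08 + 2.21e+07) = 26000

26000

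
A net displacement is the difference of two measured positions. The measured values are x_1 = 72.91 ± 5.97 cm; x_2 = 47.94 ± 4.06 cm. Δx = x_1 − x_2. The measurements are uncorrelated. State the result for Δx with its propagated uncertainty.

24.97 ± 7.22 cm

Each term contributes (cᵢ δxᵢ)² to (δΔx)²:
  (δx_1)² = 35.6;  (δx_2)² = 16.5
δΔx = √(52.1) = 7.22 cm
Δx = 24.97 cm.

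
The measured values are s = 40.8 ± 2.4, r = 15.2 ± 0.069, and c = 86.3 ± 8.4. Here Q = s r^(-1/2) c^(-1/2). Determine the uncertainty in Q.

Each factor contributes (exponent × relative error)² to (δQ/Q)²:
  (1·δs/s)² = (1×0.0588)² = 0.00346;  (−½·δr/r)² = (-0.5×0.00454)² = 5.15e-06;  (−½·δc/c)² = (-0.5×0.0973)² = 0.00237
δQ/Q = √(0.00583) = 0.0764
Q = 1.13, so δQ = 0.0764 × 1.13 = 0.0860.

0.0860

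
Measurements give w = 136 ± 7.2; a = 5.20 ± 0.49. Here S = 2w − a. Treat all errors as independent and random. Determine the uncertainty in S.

For a sum/difference, combine absolute errors in quadrature:
  (2·δw)² = 207;  (δa)² = 0.240
δS = √(208) = 14.4

14.4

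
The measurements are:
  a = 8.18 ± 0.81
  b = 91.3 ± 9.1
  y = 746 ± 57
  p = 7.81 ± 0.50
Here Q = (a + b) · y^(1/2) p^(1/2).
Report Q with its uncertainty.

7590 ± 793

Let u = a + b = 99.5. δu = √(δa² + δb²) = √(0.656 + 82.8) = 9.14, so δu/u = 0.0918.
Q is then a monomial in u, y, p:
δQ/Q = √((δu/u)² + (½·δy/y)² + (½·δp/p)²) = √(0.00843 + 0.00146 + 0.00102) = 0.104
Q = 7590, so δQ = 0.104 × 7590 = 793.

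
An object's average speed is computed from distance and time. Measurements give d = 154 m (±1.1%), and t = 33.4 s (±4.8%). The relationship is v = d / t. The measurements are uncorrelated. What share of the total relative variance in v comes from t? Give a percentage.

95.0%

(δv/v)² = (1·δd/d)² + (-1·δt/t)²
  d term: (1×0.0110)² = 0.000121
  t term: (-1×0.0480)² = 0.00230
Total = 0.00243. Share from t = 0.00230/0.00243 = 0.950.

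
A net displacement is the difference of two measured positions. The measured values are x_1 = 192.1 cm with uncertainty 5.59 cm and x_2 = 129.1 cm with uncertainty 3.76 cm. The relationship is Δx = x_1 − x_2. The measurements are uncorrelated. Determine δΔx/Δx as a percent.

10.7%

Δx is a linear combination, so absolute uncertainties add in quadrature:
  (δx_1)² = 31.2;  (δx_2)² = 14.1
δΔx = √(45.4) = 6.74 cm
Δx = 63.00 cm, so δΔx/Δx = 6.74/63.00 = 0.107.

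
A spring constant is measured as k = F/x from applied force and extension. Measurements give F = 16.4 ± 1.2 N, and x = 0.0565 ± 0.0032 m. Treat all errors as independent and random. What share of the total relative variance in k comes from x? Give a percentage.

37.5%

(δk/k)² = (1·δF/F)² + (-1·δx/x)²
  F term: (1×0.0732)² = 0.00535
  x term: (-1×0.0566)² = 0.00321
Total = 0.00856. Share from x = 0.00321/0.00856 = 0.375.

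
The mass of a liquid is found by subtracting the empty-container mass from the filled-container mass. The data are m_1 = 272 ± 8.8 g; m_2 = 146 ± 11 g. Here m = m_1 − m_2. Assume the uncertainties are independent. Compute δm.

14.1 g

Each term contributes (cᵢ δxᵢ)² to (δm)²:
  (δm_1)² = 77.4;  (δm_2)² = 121
δm = √(198) = 14.1 g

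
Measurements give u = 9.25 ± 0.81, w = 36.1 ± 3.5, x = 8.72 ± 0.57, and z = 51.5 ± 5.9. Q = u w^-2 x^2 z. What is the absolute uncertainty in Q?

Relative error in a monomial: (δQ/Q)² = Σ (nᵢ · δxᵢ/xᵢ)².
  (1·δu/u)² = (1×0.0876)² = 0.00767;  (-2·δw/w)² = (-2×0.0970)² = 0.0376;  (2·δx/x)² = (2×0.0654)² = 0.0171;  (1·δz/z)² = (1×0.115)² = 0.0131
δQ/Q = √(0.0755) = 0.275
Q = 27.8, so δQ = 0.275 × 27.8 = 7.64.

7.64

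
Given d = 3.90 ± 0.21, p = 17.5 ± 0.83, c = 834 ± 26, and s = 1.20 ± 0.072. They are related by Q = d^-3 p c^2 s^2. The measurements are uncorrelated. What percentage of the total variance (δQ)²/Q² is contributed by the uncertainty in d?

56.0%

(δQ/Q)² = (-3·δd/d)² + (1·δp/p)² + (2·δc/c)² + (2·δs/s)²
  d term: (-3×0.0538)² = 0.0261
  p term: (1×0.0474)² = 0.00225
  c term: (2×0.0312)² = 0.00389
  s term: (2×0.0600)² = 0.0144
Total = 0.0466. Share from d = 0.0261/0.0466 = 0.560.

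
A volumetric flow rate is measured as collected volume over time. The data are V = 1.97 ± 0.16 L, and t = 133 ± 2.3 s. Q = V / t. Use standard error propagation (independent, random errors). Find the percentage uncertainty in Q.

For a monomial Q ∝ V, t^-1, fractional errors add in quadrature:
  (1·δV/V)² = (1×0.0812)² = 0.00660;  (-1·δt/t)² = (-1×0.0173)² = 0.000299
δQ/Q = √(0.00690) = 0.0830

8.30%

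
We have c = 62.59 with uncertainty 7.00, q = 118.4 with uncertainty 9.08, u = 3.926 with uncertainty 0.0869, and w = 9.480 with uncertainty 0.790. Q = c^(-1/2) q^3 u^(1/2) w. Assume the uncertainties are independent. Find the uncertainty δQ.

Relative error in a monomial: (δQ/Q)² = Σ (nᵢ · δxᵢ/xᵢ)².
  (−½·δc/c)² = (-0.5×0.112)² = 0.00313;  (3·δq/q)² = (3×0.0767)² = 0.0529;  (½·δu/u)² = (0.5×0.0221)² = 0.000122;  (1·δw/w)² = (1×0.0833)² = 0.00694
δQ/Q = √(0.0631) = 0.251
Q = 3.941e+06, so δQ = 0.251 × 3.941e+06 = 9.9e+05.

9.9e+05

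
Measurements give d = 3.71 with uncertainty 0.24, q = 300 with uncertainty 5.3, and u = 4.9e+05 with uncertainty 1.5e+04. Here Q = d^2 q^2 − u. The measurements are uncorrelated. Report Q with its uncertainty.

Let p = d^2·q^2 = 1.24e+06. δp/p = √((2·δd/d)² + (2·δq/q)²) = √(0.0167 + 0.00125) = 0.134, so δp = 1.66e+05.
Q = p − u: δQ = √(δp² + δu²) = √(2.76e+10 + 2.25e+08) = 1.67e+05
Q = 7.49e+05.

(7.49 ± 1.67) × 10^5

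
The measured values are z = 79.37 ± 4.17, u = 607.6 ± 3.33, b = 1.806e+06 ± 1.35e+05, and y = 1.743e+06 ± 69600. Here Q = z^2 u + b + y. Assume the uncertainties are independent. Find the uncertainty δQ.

Let p = z^2·u = 3.828e+06. δp/p = √((2·δz/z)² + (1·δu/u)²) = √(0.0110 + 3e-05) = 0.105, so δp = 4.03e+05.
Q = p + b + y: δQ = √(δp² + δb² + δy²) = √(1.62e+11 + 1.82e+10 + 4.84e+09) = 4.3e+05

4.3e+05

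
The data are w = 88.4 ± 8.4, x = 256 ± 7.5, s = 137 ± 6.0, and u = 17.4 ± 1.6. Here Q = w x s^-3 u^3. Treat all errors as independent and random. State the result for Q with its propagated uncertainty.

46.4 ± 14.9

Products/powers → add relative errors in quadrature, weighted by exponent:
  (1·δw/w)² = (1×0.0950)² = 0.00903;  (1·δx/x)² = (1×0.0293)² = 0.000858;  (-3·δs/s)² = (-3×0.0438)² = 0.0173;  (3·δu/u)² = (3×0.0920)² = 0.0761
δQ/Q = √(0.103) = 0.321
Q = 46.4, so δQ = 0.321 × 46.4 = 14.9.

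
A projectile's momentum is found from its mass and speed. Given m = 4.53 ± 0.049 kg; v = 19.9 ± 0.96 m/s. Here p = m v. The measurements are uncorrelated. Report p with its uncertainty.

90.1 ± 4.46 kg·m/s

Since p is a product/quotient, work with relative uncertainties:
  (1·δm/m)² = (1×0.0108)² = 0.000117;  (1·δv/v)² = (1×0.0482)² = 0.00233
δp/p = √(0.00244) = 0.0494
p = 90.1 kg·m/s, so δp = 0.0494 × 90.1 = 4.46 kg·m/s.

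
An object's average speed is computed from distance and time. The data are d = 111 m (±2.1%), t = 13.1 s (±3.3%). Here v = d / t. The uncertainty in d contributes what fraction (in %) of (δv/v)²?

(δv/v)² = (1·δd/d)² + (-1·δt/t)²
  d term: (1×0.0210)² = 0.000441
  t term: (-1×0.0330)² = 0.00109
Total = 0.00153. Share from d = 0.000441/0.00153 = 0.288.

28.8%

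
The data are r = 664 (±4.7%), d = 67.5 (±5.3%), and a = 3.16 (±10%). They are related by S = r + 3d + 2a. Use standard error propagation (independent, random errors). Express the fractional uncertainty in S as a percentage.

For a sum/difference, combine absolute errors in quadrature:
  (δr)² = 974;  (3·δd)² = 115;  (2·δa)² = 0.399
δS = √(1090) = 33.0
S = 873, so δS/S = 33.0/873 = 0.0378.

3.78%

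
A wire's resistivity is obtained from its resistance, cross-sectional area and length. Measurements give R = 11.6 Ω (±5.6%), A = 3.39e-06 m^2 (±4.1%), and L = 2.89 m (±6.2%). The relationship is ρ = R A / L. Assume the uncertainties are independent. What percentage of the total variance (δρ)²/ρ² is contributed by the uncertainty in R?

36.2%

(δρ/ρ)² = (1·δR/R)² + (1·δA/A)² + (-1·δL/L)²
  R term: (1×0.0560)² = 0.00314
  A term: (1×0.0410)² = 0.00168
  L term: (-1×0.0620)² = 0.00384
Total = 0.00866. Share from R = 0.00314/0.00866 = 0.362.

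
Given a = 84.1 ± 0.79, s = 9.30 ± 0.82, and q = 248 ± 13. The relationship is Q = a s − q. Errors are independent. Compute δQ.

70.6

Let p = a·s = 782. δp/p = √((1·δa/a)² + (1·δs/s)²) = √(8.82e-05 + 0.00777) = 0.0887, so δp = 69.4.
Q = p − q: δQ = √(δp² + δq²) = √(4810 + 169) = 70.6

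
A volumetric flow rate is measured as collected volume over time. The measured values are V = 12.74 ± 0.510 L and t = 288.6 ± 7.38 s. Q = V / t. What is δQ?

Since Q is a product/quotient, work with relative uncertainties:
  (1·δV/V)² = (1×0.0400)² = 0.00160;  (-1·δt/t)² = (-1×0.0256)² = 0.000654
δQ/Q = √(0.00226) = 0.0475
Q = 0.04414 L/s, so δQ = 0.0475 × 0.04414 = 0.00210 L/s.

0.00210 L/s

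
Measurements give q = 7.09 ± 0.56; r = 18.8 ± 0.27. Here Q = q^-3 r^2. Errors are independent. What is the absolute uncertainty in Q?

Since Q is a product/quotient, work with relative uncertainties:
  (-3·δq/q)² = (-3×0.0790)² = 0.0561;  (2·δr/r)² = (2×0.0144)² = 0.000825
δQ/Q = √(0.0570) = 0.239
Q = 0.992, so δQ = 0.239 × 0.992 = 0.237.

0.237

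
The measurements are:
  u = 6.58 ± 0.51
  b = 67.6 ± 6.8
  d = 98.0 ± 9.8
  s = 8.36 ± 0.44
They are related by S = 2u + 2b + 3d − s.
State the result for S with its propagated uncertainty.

For a sum/difference, combine absolute errors in quadrature:
  (2·δu)² = 1.04;  (2·δb)² = 185;  (3·δd)² = 864;  (δs)² = 0.194
δS = √(1050) = 32.4
S = 434.

434 ± 32.4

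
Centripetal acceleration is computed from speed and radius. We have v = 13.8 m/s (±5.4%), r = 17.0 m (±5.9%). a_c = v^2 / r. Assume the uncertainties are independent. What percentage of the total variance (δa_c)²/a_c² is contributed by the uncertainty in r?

23.0%

(δa_c/a_c)² = (2·δv/v)² + (-1·δr/r)²
  v term: (2×0.0540)² = 0.0117
  r term: (-1×0.0590)² = 0.00348
Total = 0.0151. Share from r = 0.00348/0.0151 = 0.230.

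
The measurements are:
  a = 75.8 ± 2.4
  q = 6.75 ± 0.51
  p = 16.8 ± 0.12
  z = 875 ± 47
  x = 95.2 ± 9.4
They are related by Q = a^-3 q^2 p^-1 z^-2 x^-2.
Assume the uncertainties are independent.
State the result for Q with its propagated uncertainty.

(8.97 ± 2.58) × 10^-16

Products/powers → add relative errors in quadrature, weighted by exponent:
  (-3·δa/a)² = (-3×0.0317)² = 0.00902;  (2·δq/q)² = (2×0.0756)² = 0.0228;  (-1·δp/p)² = (-1×0.00714)² = 5.1e-05;  (-2·δz/z)² = (-2×0.0537)² = 0.0115;  (-2·δx/x)² = (-2×0.0987)² = 0.0390
δQ/Q = √(0.0824) = 0.287
Q = 8.97e-16, so δQ = 0.287 × 8.97e-16 = 2.58e-16.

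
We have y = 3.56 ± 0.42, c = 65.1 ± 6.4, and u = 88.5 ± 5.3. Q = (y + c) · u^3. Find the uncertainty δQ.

9.64e+06

Let w = y + c = 68.7. δw = √(δy² + δc²) = √(0.176 + 41.0) = 6.41, so δw/w = 0.0934.
Q is then a monomial in w, u:
δQ/Q = √((δw/w)² + (3·δu/u)²) = √(0.00873 + 0.0323) = 0.202
Q = 4.76e+07, so δQ = 0.202 × 4.76e+07 = 9.64e+06.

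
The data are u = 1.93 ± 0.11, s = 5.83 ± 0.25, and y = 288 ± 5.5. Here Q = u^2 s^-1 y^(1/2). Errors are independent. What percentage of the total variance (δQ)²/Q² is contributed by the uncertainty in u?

(δQ/Q)² = (2·δu/u)² + (-1·δs/s)² + (½·δy/y)²
  u term: (2×0.0570)² = 0.0130
  s term: (-1×0.0429)² = 0.00184
  y term: (0.5×0.0191)² = 9.12e-05
Total = 0.0149. Share from u = 0.0130/0.0149 = 0.871.

87.1%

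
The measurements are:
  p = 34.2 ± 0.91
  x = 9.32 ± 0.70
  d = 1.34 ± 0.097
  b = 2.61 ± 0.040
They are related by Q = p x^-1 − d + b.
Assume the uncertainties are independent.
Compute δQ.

0.311

Let w = p·x^-1 = 3.67. δw/w = √((1·δp/p)² + (-1·δx/x)²) = √(0.000708 + 0.00564) = 0.0797, so δw = 0.292.
Q = w − d + b: δQ = √(δw² + δd² + δb²) = √(0.0855 + 0.00941 + 0.00160) = 0.311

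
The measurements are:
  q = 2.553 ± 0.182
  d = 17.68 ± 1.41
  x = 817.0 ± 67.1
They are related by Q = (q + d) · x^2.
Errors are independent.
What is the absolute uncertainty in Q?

2.41e+06

Let u = q + d = 20.23. δu = √(δq² + δd²) = √(0.0331 + 1.99) = 1.42, so δu/u = 0.0703.
Q is then a monomial in u, x:
δQ/Q = √((δu/u)² + (2·δx/x)²) = √(0.00494 + 0.0270) = 0.179
Q = 1.351e+07, so δQ = 0.179 × 1.351e+07 = 2.41e+06.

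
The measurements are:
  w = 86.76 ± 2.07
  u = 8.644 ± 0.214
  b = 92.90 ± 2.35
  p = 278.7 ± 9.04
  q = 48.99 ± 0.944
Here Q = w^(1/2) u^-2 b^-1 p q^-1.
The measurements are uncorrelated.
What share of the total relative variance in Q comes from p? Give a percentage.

(δQ/Q)² = (½·δw/w)² + (-2·δu/u)² + (-1·δb/b)² + (1·δp/p)² + (-1·δq/q)²
  w term: (0.5×0.0239)² = 0.000142
  u term: (-2×0.0248)² = 0.00245
  b term: (-1×0.0253)² = 0.000640
  p term: (1×0.0324)² = 0.00105
  q term: (-1×0.0193)² = 0.000371
Total = 0.00466. Share from p = 0.00105/0.00466 = 0.226.

22.6%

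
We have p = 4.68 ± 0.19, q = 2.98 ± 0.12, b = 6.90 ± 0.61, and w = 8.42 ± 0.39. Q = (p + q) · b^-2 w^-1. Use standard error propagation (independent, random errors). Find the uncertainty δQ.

0.00354

Let u = p + q = 7.66. δu = √(δp² + δq²) = √(0.0361 + 0.0144) = 0.225, so δu/u = 0.0293.
Q is then a monomial in u, b, w:
δQ/Q = √((δu/u)² + (-2·δb/b)² + (-1·δw/w)²) = √(0.000861 + 0.0313 + 0.00215) = 0.185
Q = 0.0191, so δQ = 0.185 × 0.0191 = 0.00354.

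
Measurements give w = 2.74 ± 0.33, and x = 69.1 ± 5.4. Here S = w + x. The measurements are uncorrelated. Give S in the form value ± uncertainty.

71.8 ± 5.41

Sums and differences: (δS)² = Σ (cᵢ δxᵢ)².
  (δw)² = 0.109;  (δx)² = 29.2
δS = √(29.3) = 5.41
S = 71.8.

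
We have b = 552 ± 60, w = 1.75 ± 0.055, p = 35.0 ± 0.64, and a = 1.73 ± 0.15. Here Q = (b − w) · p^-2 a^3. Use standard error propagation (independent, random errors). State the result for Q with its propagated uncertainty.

Let u = b − w = 550. δu = √(δb² + δw²) = √(3600 + 0.00302) = 60.0, so δu/u = 0.109.
Q is then a monomial in u, p, a:
δQ/Q = √((δu/u)² + (-2·δp/p)² + (3·δa/a)²) = √(0.0119 + 0.00134 + 0.0677) = 0.284
Q = 2.33, so δQ = 0.284 × 2.33 = 0.661.

2.33 ± 0.661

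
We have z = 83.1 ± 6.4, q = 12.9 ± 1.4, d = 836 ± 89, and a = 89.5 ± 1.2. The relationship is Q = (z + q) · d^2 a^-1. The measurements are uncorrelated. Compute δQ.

Let u = z + q = 96.0. δu = √(δz² + δq²) = √(41.0 + 1.96) = 6.55, so δu/u = 0.0682.
Q is then a monomial in u, d, a:
δQ/Q = √((δu/u)² + (2·δd/d)² + (-1·δa/a)²) = √(0.00466 + 0.0453 + 0.000180) = 0.224
Q = 7.5e+05, so δQ = 0.224 × 7.5e+05 = 1.68e+05.

1.68e+05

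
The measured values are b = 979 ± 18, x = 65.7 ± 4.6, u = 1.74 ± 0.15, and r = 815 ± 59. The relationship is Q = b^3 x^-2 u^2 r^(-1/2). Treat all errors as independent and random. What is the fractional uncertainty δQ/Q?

Each factor contributes (exponent × relative error)² to (δQ/Q)²:
  (3·δb/b)² = (3×0.0184)² = 0.00304;  (-2·δx/x)² = (-2×0.0700)² = 0.0196;  (2·δu/u)² = (2×0.0862)² = 0.0297;  (−½·δr/r)² = (-0.5×0.0724)² = 0.00131
δQ/Q = √(0.0537) = 0.232

0.232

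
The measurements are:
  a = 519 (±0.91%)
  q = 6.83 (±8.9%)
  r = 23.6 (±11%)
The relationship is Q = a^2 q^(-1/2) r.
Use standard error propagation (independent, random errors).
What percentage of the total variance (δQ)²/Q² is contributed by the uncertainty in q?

(δQ/Q)² = (2·δa/a)² + (−½·δq/q)² + (1·δr/r)²
  a term: (2×0.00910)² = 0.000331
  q term: (-0.5×0.0890)² = 0.00198
  r term: (1×0.110)² = 0.0121
Total = 0.0144. Share from q = 0.00198/0.0144 = 0.137.

13.7%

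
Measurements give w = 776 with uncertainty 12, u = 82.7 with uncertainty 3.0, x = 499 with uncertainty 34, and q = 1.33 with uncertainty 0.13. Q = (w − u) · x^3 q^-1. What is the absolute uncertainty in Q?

1.47e+10

Let h = w − u = 693. δh = √(δw² + δu²) = √(144 + 9.00) = 12.4, so δh/h = 0.0178.
Q is then a monomial in h, x, q:
δQ/Q = √((δh/h)² + (3·δx/x)² + (-1·δq/q)²) = √(0.000318 + 0.0418 + 0.00955) = 0.227
Q = 6.48e+10, so δQ = 0.227 × 6.48e+10 = 1.47e+10.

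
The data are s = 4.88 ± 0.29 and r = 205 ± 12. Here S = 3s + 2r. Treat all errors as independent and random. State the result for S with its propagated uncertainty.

Sums and differences: (δS)² = Σ (cᵢ δxᵢ)².
  (3·δs)² = 0.757;  (2·δr)² = 576
δS = √(577) = 24.0
S = 425.

425 ± 24.0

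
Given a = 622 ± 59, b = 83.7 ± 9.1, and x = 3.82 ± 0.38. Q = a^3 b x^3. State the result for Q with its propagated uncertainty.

Q is a product of powers, so relative uncertainties combine in quadrature:
  (3·δa/a)² = (3×0.0949)² = 0.0810;  (1·δb/b)² = (1×0.109)² = 0.0118;  (3·δx/x)² = (3×0.0995)² = 0.0891
δQ/Q = √(0.182) = 0.426
Q = 1.12e+12, so δQ = 0.426 × 1.12e+12 = 4.79e+11.

(1.12 ± 0.479) × 10^12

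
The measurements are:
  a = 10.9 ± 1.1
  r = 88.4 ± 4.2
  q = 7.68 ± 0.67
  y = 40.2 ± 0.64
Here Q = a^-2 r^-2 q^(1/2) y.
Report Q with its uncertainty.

Since Q is a product/quotient, work with relative uncertainties:
  (-2·δa/a)² = (-2×0.101)² = 0.0407;  (-2·δr/r)² = (-2×0.0475)² = 0.00903;  (½·δq/q)² = (0.5×0.0872)² = 0.00190;  (1·δy/y)² = (1×0.0159)² = 0.000253
δQ/Q = √(0.0519) = 0.228
Q = 0.000120, so δQ = 0.228 × 0.000120 = 2.73e-05.

(1.20 ± 0.273) × 10^-4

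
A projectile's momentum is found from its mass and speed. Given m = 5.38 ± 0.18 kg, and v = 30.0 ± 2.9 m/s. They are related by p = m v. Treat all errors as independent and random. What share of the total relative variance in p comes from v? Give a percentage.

(δp/p)² = (1·δm/m)² + (1·δv/v)²
  m term: (1×0.0335)² = 0.00112
  v term: (1×0.0967)² = 0.00934
Total = 0.0105. Share from v = 0.00934/0.0105 = 0.893.

89.3%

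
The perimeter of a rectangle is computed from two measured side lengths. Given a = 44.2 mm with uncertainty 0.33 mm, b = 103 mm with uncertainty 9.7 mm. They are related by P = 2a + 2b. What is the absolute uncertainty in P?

P is a linear combination, so absolute uncertainties add in quadrature:
  (2·δa)² = 0.436;  (2·δb)² = 376
δP = √(377) = 19.4 mm

19.4 mm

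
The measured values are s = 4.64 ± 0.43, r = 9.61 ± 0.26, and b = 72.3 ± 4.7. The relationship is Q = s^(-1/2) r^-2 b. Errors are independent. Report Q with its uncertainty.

Q is a product of powers, so relative uncertainties combine in quadrature:
  (−½·δs/s)² = (-0.5×0.0927)² = 0.00215;  (-2·δr/r)² = (-2×0.0271)² = 0.00293;  (1·δb/b)² = (1×0.0650)² = 0.00423
δQ/Q = √(0.00930) = 0.0964
Q = 0.363, so δQ = 0.0964 × 0.363 = 0.0351.

0.363 ± 0.0351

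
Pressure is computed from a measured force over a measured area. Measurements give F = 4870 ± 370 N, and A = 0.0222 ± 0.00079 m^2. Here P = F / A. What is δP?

For a monomial P ∝ F, A^-1, fractional errors add in quadrature:
  (1·δF/F)² = (1×0.0760)² = 0.00577;  (-1·δA/A)² = (-1×0.0356)² = 0.00127
δP/P = √(0.00704) = 0.0839
P = 2.19e+05 Pa, so δP = 0.0839 × 2.19e+05 = 18400 Pa.

18400 Pa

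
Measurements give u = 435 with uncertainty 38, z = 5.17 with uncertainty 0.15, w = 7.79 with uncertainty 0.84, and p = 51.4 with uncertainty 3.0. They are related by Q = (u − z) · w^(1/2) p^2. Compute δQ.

Let h = u − z = 430. δh = √(δu² + δz²) = √(1440 + 0.0225) = 38.0, so δh/h = 0.0884.
Q is then a monomial in h, w, p:
δQ/Q = √((δh/h)² + (½·δw/w)² + (2·δp/p)²) = √(0.00782 + 0.00291 + 0.0136) = 0.156
Q = 3.17e+06, so δQ = 0.156 × 3.17e+06 = 4.95e+05.

4.95e+05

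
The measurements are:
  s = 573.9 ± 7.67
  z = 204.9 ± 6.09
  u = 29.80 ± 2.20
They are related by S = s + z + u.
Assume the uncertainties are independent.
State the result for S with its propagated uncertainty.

808.6 ± 10.0

Each term contributes (cᵢ δxᵢ)² to (δS)²:
  (δs)² = 58.8;  (δz)² = 37.1;  (δu)² = 4.84
δS = √(101) = 10.0
S = 808.6.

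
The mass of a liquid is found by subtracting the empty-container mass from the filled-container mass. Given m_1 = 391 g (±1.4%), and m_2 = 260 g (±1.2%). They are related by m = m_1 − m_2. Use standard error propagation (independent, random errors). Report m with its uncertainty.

131 ± 6.30 g

Each term contributes (cᵢ δxᵢ)² to (δm)²:
  (δm_1)² = 30.0;  (δm_2)² = 9.73
δm = √(39.7) = 6.30 g
m = 131 g.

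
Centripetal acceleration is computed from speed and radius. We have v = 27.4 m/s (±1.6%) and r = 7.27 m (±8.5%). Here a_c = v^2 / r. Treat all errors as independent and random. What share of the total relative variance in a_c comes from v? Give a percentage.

(δa_c/a_c)² = (2·δv/v)² + (-1·δr/r)²
  v term: (2×0.0160)² = 0.00102
  r term: (-1×0.0850)² = 0.00723
Total = 0.00825. Share from v = 0.00102/0.00825 = 0.124.

12.4%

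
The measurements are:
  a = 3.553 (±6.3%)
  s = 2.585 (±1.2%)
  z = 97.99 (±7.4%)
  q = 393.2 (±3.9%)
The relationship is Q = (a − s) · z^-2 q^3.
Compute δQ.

Let u = a − s = 0.9680. δu = √(δa² + δs²) = √(0.0501 + 0.000962) = 0.226, so δu/u = 0.233.
Q is then a monomial in u, z, q:
δQ/Q = √((δu/u)² + (-2·δz/z)² + (3·δq/q)²) = √(0.0545 + 0.0219 + 0.0137) = 0.300
Q = 6128, so δQ = 0.300 × 6128 = 1840.

1840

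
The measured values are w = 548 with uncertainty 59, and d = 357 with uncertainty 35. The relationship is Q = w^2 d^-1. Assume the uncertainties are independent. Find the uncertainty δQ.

199

Products/powers → add relative errors in quadrature, weighted by exponent:
  (2·δw/w)² = (2×0.108)² = 0.0464;  (-1·δd/d)² = (-1×0.0980)² = 0.00961
δQ/Q = √(0.0560) = 0.237
Q = 841, so δQ = 0.237 × 841 = 199.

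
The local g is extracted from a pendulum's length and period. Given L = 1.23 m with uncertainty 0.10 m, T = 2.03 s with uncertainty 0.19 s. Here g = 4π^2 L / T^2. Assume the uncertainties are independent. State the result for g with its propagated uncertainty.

11.8 ± 2.40 m/s^2

Products/powers → add relative errors in quadrature, weighted by exponent:
  (1·δL/L)² = (1×0.0813)² = 0.00661;  (-2·δT/T)² = (-2×0.0936)² = 0.0350
δg/g = √(0.0417) = 0.204
g = 11.8 m/s^2, so δg = 0.204 × 11.8 = 2.40 m/s^2.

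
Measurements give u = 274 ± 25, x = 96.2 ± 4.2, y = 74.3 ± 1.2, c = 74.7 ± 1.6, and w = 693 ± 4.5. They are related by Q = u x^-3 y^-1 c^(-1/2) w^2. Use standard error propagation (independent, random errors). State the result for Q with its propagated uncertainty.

0.230 ± 0.0371

For a monomial Q ∝ u, x^-3, y^-1, c^(-1/2), w^2, fractional errors add in quadrature:
  (1·δu/u)² = (1×0.0912)² = 0.00832;  (-3·δx/x)² = (-3×0.0437)² = 0.0172;  (-1·δy/y)² = (-1×0.0162)² = 0.000261;  (−½·δc/c)² = (-0.5×0.0214)² = 0.000115;  (2·δw/w)² = (2×0.00649)² = 0.000169
δQ/Q = √(0.0260) = 0.161
Q = 0.230, so δQ = 0.161 × 0.230 = 0.0371.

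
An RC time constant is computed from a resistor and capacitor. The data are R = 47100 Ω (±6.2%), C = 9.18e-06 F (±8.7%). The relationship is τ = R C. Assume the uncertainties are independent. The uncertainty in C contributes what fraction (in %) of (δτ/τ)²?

(δτ/τ)² = (1·δR/R)² + (1·δC/C)²
  R term: (1×0.0620)² = 0.00384
  C term: (1×0.0870)² = 0.00757
Total = 0.0114. Share from C = 0.00757/0.0114 = 0.663.

66.3%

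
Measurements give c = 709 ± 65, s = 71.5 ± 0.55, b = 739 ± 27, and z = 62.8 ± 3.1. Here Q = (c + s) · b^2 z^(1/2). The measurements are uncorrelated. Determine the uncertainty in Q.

Let u = c + s = 780. δu = √(δc² + δs²) = √(4220 + 0.303) = 65.0, so δu/u = 0.0833.
Q is then a monomial in u, b, z:
δQ/Q = √((δu/u)² + (2·δb/b)² + (½·δz/z)²) = √(0.00694 + 0.00534 + 0.000609) = 0.114
Q = 3.38e+09, so δQ = 0.114 × 3.38e+09 = 3.83e+08.

3.83e+08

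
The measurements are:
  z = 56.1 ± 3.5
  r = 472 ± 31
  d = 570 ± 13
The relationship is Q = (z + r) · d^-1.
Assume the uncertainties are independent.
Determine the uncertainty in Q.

Let u = z + r = 528. δu = √(δz² + δr²) = √(12.2 + 961) = 31.2, so δu/u = 0.0591.
Q is then a monomial in u, d:
δQ/Q = √((δu/u)² + (-1·δd/d)²) = √(0.00349 + 0.000520) = 0.0633
Q = 0.926, so δQ = 0.0633 × 0.926 = 0.0587.

0.0587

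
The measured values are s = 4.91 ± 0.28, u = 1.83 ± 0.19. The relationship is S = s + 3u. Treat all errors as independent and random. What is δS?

Sums and differences: (δS)² = Σ (cᵢ δxᵢ)².
  (δs)² = 0.0784;  (3·δu)² = 0.325
δS = √(0.403) = 0.635

0.635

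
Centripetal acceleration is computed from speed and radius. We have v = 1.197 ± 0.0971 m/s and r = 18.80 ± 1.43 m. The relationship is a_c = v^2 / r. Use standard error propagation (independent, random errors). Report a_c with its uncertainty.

0.07621 ± 0.0137 m/s^2

Each factor contributes (exponent × relative error)² to (δa_c/a_c)²:
  (2·δv/v)² = (2×0.0811)² = 0.0263;  (-1·δr/r)² = (-1×0.0761)² = 0.00579
δa_c/a_c = √(0.0321) = 0.179
a_c = 0.07621 m/s^2, so δa_c = 0.179 × 0.07621 = 0.0137 m/s^2.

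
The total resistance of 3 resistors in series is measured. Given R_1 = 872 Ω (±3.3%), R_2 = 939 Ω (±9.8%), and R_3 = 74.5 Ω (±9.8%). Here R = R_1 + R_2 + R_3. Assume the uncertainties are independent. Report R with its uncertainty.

Each term contributes (cᵢ δxᵢ)² to (δR)²:
  (δR_1)² = 828;  (δR_2)² = 8470;  (δR_3)² = 53.3
δR = √(9350) = 96.7 Ω
R = 1890 Ω.

1890 ± 96.7 Ω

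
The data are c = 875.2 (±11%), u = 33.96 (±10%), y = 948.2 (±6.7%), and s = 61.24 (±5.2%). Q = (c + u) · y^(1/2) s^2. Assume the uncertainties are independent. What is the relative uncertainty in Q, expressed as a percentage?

15.2%

Let w = c + u = 909.2. δw = √(δc² + δu²) = √(9270 + 11.5) = 96.3, so δw/w = 0.106.
Q is then a monomial in w, y, s:
δQ/Q = √((δw/w)² + (½·δy/y)² + (2·δs/s)²) = √(0.0112 + 0.00112 + 0.0108) = 0.152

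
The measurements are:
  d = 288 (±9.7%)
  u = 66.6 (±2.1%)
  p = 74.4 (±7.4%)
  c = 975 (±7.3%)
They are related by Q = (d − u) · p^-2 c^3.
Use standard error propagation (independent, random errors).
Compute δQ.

1.09e+07

Let w = d − u = 221. δw = √(δd² + δu²) = √(780 + 1.96) = 28.0, so δw/w = 0.126.
Q is then a monomial in w, p, c:
δQ/Q = √((δw/w)² + (-2·δp/p)² + (3·δc/c)²) = √(0.0160 + 0.0219 + 0.0480) = 0.293
Q = 3.71e+07, so δQ = 0.293 × 3.71e+07 = 1.09e+07.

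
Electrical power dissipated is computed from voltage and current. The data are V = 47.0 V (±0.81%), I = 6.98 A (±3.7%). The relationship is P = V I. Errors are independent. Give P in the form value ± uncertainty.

328 ± 12.4 W

Since P is a product/quotient, work with relative uncertainties:
  (1·δV/V)² = (1×0.00810)² = 6.56e-05;  (1·δI/I)² = (1×0.0370)² = 0.00137
δP/P = √(0.00143) = 0.0379
P = 328 W, so δP = 0.0379 × 328 = 12.4 W.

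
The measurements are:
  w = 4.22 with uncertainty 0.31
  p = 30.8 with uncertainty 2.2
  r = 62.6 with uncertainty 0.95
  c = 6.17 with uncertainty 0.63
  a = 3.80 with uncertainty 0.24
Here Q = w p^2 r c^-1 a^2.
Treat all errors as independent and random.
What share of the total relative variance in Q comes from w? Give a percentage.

10.3%

(δQ/Q)² = (1·δw/w)² + (2·δp/p)² + (1·δr/r)² + (-1·δc/c)² + (2·δa/a)²
  w term: (1×0.0735)² = 0.00540
  p term: (2×0.0714)² = 0.0204
  r term: (1×0.0152)² = 0.000230
  c term: (-1×0.102)² = 0.0104
  a term: (2×0.0632)² = 0.0160
Total = 0.0524. Share from w = 0.00540/0.0524 = 0.103.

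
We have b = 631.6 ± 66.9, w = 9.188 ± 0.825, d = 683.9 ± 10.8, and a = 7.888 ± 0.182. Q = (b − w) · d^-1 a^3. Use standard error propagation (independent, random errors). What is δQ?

57.5

Let u = b − w = 622.4. δu = √(δb² + δw²) = √(4480 + 0.681) = 66.9, so δu/u = 0.107.
Q is then a monomial in u, d, a:
δQ/Q = √((δu/u)² + (-1·δd/d)² + (3·δa/a)²) = √(0.0116 + 0.000249 + 0.00479) = 0.129
Q = 446.7, so δQ = 0.129 × 446.7 = 57.5.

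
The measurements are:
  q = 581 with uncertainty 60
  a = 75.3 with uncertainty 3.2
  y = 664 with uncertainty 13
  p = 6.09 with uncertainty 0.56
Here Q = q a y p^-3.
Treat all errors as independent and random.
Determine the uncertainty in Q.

38400

Products/powers → add relative errors in quadrature, weighted by exponent:
  (1·δq/q)² = (1×0.103)² = 0.0107;  (1·δa/a)² = (1×0.0425)² = 0.00181;  (1·δy/y)² = (1×0.0196)² = 0.000383;  (-3·δp/p)² = (-3×0.0920)² = 0.0761
δQ/Q = √(0.0890) = 0.298
Q = 1.29e+05, so δQ = 0.298 × 1.29e+05 = 38400.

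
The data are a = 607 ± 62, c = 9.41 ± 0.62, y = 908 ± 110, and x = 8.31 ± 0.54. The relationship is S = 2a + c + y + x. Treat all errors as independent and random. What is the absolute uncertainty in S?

For a sum/difference, combine absolute errors in quadrature:
  (2·δa)² = 15400;  (δc)² = 0.384;  (δy)² = 12100;  (δx)² = 0.292
δS = √(27500) = 166

166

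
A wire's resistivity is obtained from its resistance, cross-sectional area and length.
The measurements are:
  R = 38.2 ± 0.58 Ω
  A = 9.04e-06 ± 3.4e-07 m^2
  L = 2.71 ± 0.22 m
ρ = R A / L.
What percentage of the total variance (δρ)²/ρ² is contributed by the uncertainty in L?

(δρ/ρ)² = (1·δR/R)² + (1·δA/A)² + (-1·δL/L)²
  R term: (1×0.0152)² = 0.000231
  A term: (1×0.0376)² = 0.00141
  L term: (-1×0.0812)² = 0.00659
Total = 0.00824. Share from L = 0.00659/0.00824 = 0.800.

80.0%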